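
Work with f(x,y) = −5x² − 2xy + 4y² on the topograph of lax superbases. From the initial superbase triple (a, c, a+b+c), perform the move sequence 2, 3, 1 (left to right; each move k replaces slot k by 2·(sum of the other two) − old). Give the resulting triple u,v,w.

start (-5,4,-3) = (f(1,0),f(0,1),f(1,1))
replace slot 2: 2·((-5)+(-3)) − 4 = -20 → (-5,-20,-3)
replace slot 3: 2·((-5)+(-20)) − (-3) = -47 → (-5,-20,-47)
replace slot 1: 2·((-20)+(-47)) − (-5) = -129 → (-129,-20,-47)

-129,-20,-47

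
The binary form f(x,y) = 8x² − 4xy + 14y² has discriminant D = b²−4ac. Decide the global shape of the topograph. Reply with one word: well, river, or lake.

D = b²−4ac = (-4)² − 4·8·14 = -432
D < 0 ⇒ definite ⇒ every region one sign ⇒ single well

well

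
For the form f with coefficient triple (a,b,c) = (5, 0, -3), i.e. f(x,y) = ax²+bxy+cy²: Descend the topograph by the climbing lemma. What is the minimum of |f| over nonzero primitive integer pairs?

descent: ρ → (-3,6,2)  [lands on river]
river: ρ → (2,6,-3)
closes: descent 1, river 2
min |a| on river = 2

2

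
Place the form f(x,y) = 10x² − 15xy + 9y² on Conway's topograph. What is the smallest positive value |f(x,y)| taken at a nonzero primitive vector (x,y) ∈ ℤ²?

translate: b→5 (≡-15 mod 20), so (10,-15,9)→(10,5,4)
flip: (10,5,4)→(4,-5,10)
translate: b→3 (≡-5 mod 8), so (4,-5,10)→(4,3,9)
reduced (well bottom): (4,3,9) with a≤c, −a<b≤a
well minimum = a = 4

4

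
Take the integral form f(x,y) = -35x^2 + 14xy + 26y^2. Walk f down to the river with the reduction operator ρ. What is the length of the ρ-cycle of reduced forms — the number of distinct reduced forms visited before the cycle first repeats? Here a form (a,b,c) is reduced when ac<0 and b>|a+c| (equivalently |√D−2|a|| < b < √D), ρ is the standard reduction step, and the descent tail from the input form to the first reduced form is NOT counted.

D = 3836, ⌊√D⌋ = 61
river: ρ → (26,38,-23)
river: ρ → (-23,54,10)
river: ρ → (10,46,-43)
river: ρ → (-43,40,13)
river: ρ → (13,38,-46)
river: ρ → (-46,54,5)
river: ρ → (5,56,-35)
river: ρ → (-35,14,26)
ρ-cycle length = 8 (tail of 0 descent steps not counted)

8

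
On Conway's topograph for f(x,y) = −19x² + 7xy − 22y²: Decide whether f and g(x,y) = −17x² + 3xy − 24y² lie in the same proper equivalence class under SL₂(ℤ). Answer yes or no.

D₁ = -1623, D₂ = -1623
f is negative-definite; reduce −f:
−f: reduced (well bottom): (19,-7,22) with a≤c, −a<b≤a
flip sign back: reduced form of f is (-19,7,-22)
g is negative-definite; reduce −g:
−g: reduced (well bottom): (17,-3,24) with a≤c, −a<b≤a
flip sign back: reduced form of g is (-17,3,-24)
reduced forms (-19, 7, -22) vs (-17, 3, -24) ⇒ inequivalent

no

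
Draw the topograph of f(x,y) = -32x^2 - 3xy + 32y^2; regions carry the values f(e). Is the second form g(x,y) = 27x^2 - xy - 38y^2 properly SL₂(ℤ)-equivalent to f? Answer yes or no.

D₁ = 4105, D₂ = 4105
river cycle of f (length 36): (32, 3, -32), (-32, 61, 3), (3, 59, -52), (-52, 45, 10), (10, 55, -27), (-27, 53, 12), (12, 43, -47), (-47, 51, 8), (8, 61, -12), (-12, 59, 13), … (26 more)
river cycle of g (length 36): (27, 53, -12), (-12, 43, 47), (47, 51, -8), (-8, 61, 12), (12, 59, -13), (-13, 45, 40), (40, 35, -18), (-18, 37, 38), (38, 39, -17), (-17, 63, 2), … (26 more)
cycles differ ⇒ inequivalent

no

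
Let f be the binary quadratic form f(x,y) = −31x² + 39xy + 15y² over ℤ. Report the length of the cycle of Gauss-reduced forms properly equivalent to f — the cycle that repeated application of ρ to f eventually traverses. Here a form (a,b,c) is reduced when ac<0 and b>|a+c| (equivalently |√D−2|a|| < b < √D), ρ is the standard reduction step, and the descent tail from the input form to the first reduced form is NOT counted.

D = 3381, ⌊√D⌋ = 58
river: ρ → (15,51,-13)
river: ρ → (-13,53,11)
river: ρ → (11,57,-3)
river: ρ → (-3,57,11)
river: ρ → (11,53,-13)
river: ρ → (-13,51,15)
river: ρ → (15,39,-31)
river: ρ → (-31,23,23)
river: ρ → (23,23,-31)
river: ρ → (-31,39,15)
ρ-cycle length = 10 (tail of 0 descent steps not counted)

10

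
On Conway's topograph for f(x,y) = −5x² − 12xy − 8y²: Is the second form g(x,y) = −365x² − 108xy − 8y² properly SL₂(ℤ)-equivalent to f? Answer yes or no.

D₁ = -16, D₂ = -16
f is negative-definite; reduce −f:
−f: translate: b→2 (≡12 mod 10), so (5,12,8)→(5,2,1)
−f: flip: (5,2,1)→(1,-2,5)
−f: translate: b→0 (≡-2 mod 2), so (1,-2,5)→(1,0,4)
−f: reduced (well bottom): (1,0,4) with a≤c, −a<b≤a
flip sign back: reduced form of f is (-1,0,-4)
g is negative-definite; reduce −g:
−g: flip: (365,108,8)→(8,-108,365)
−g: translate: b→4 (≡-108 mod 16), so (8,-108,365)→(8,4,1)
−g: flip: (8,4,1)→(1,-4,8)
−g: translate: b→0 (≡-4 mod 2), so (1,-4,8)→(1,0,4)
−g: reduced (well bottom): (1,0,4) with a≤c, −a<b≤a
flip sign back: reduced form of g is (-1,0,-4)
reduced forms (-1, 0, -4) vs (-1, 0, -4) ⇒ equivalent

yes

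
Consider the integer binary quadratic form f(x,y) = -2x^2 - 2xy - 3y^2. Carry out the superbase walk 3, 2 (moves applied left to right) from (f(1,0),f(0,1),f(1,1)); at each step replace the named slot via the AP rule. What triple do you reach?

start (-2,-3,-7) = (f(1,0),f(0,1),f(1,1))
replace slot 3: 2·((-2)+(-3)) − (-7) = -3 → (-2,-3,-3)
replace slot 2: 2·((-2)+(-3)) − (-3) = -7 → (-2,-7,-3)

-2,-7,-3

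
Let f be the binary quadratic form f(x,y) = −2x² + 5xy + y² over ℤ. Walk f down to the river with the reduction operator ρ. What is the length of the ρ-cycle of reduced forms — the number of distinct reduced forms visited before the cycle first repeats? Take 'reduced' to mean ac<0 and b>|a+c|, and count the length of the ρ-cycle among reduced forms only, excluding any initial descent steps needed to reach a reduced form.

D = 33, ⌊√D⌋ = 5
river: ρ → (1,5,-2)
river: ρ → (-2,3,3)
river: ρ → (3,3,-2)
river: ρ → (-2,5,1)
ρ-cycle length = 4 (tail of 0 descent steps not counted)

4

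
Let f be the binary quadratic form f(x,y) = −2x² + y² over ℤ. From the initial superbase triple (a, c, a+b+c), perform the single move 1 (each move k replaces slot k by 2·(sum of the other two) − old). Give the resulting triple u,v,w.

start (-2,1,-1) = (f(1,0),f(0,1),f(1,1))
replace slot 1: 2·(1+(-1)) − (-2) = 2 → (2,1,-1)

2,1,-1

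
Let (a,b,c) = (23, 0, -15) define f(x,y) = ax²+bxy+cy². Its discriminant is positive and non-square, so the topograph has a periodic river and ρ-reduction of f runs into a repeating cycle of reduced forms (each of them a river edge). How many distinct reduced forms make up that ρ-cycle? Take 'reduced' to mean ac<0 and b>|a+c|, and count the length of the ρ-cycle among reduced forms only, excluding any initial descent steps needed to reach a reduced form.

D = 1380, ⌊√D⌋ = 37
descent: ρ → (-15,30,8)  [lands on river]
river: ρ → (8,34,-7)
river: ρ → (-7,36,3)
river: ρ → (3,36,-7)
river: ρ → (-7,34,8)
river: ρ → (8,30,-15)
ρ-cycle length = 6 (tail of 1 descent step not counted)

6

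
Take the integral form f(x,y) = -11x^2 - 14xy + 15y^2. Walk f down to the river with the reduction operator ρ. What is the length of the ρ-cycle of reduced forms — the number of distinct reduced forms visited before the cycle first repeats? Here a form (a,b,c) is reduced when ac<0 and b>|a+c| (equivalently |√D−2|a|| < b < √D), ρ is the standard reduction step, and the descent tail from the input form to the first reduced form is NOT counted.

D = 856, ⌊√D⌋ = 29
descent: ρ → (15,14,-11)  [lands on river]
river: ρ → (-11,8,18)
river: ρ → (18,28,-1)
river: ρ → (-1,28,18)
river: ρ → (18,8,-11)
river: ρ → (-11,14,15)
river: ρ → (15,16,-10)
river: ρ → (-10,24,7)
river: ρ → (7,18,-19)
river: ρ → (-19,20,6)
river: ρ → (6,28,-3)
river: ρ → (-3,26,15)
river: ρ → (15,4,-14)
river: ρ → (-14,24,5)
river: ρ → (5,26,-9)
river: ρ → (-9,28,2)
river: ρ → (2,28,-9)
river: ρ → (-9,26,5)
river: ρ → (5,24,-14)
river: ρ → (-14,4,15)
river: ρ → (15,26,-3)
river: ρ → (-3,28,6)
river: ρ → (6,20,-19)
river: ρ → (-19,18,7)
river: ρ → (7,24,-10)
river: ρ → (-10,16,15)
ρ-cycle length = 26 (tail of 1 descent step not counted)

26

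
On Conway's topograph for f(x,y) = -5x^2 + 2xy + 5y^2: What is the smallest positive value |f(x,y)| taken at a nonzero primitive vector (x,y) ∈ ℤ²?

river: ρ → (5,8,-2)
river: ρ → (-2,8,5)
river: ρ → (5,2,-5)
river: ρ → (-5,8,2)
river: ρ → (2,8,-5)
river: ρ → (-5,2,5)
closes: descent 0, river 6
min |a| on river = 2

2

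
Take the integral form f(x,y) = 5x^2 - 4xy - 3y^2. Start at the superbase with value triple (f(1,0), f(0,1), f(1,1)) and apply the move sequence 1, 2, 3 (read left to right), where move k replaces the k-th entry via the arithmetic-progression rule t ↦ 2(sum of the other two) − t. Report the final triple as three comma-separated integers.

start (5,-3,-2) = (f(1,0),f(0,1),f(1,1))
replace slot 1: 2·((-3)+(-2)) − 5 = -15 → (-15,-3,-2)
replace slot 2: 2·((-15)+(-2)) − (-3) = -31 → (-15,-31,-2)
replace slot 3: 2·((-15)+(-31)) − (-2) = -90 → (-15,-31,-90)

-15,-31,-90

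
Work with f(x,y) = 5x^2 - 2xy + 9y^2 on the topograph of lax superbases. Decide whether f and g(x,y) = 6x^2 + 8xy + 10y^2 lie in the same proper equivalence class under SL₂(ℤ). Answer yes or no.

D₁ = -176, D₂ = -176
f: reduced (well bottom): (5,-2,9) with a≤c, −a<b≤a
g: translate: b→-4 (≡8 mod 12), so (6,8,10)→(6,-4,8)
g: reduced (well bottom): (6,-4,8) with a≤c, −a<b≤a
reduced forms (5, -2, 9) vs (6, -4, 8) ⇒ inequivalent

no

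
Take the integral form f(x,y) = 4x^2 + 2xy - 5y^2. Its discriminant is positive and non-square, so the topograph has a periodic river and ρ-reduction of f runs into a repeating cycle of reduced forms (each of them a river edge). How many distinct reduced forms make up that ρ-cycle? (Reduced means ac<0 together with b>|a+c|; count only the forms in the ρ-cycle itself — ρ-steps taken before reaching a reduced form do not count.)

D = 84, ⌊√D⌋ = 9
river: ρ → (-5,8,1)
river: ρ → (1,8,-5)
river: ρ → (-5,2,4)
river: ρ → (4,6,-3)
river: ρ → (-3,6,4)
river: ρ → (4,2,-5)
ρ-cycle length = 6 (tail of 0 descent steps not counted)

6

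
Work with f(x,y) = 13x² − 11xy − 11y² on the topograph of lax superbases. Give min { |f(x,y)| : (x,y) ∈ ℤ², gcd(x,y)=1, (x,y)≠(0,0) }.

descent: ρ → (-11,11,13)  [lands on river]
river: ρ → (13,15,-9)
river: ρ → (-9,21,7)
river: ρ → (7,21,-9)
river: ρ → (-9,15,13)
river: ρ → (13,11,-11)
closes: descent 1, river 6
min |a| on river = 7

7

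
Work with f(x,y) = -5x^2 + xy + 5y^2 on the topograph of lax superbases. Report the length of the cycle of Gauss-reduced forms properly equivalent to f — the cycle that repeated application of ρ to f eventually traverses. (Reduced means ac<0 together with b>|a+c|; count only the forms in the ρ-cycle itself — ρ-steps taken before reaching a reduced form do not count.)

D = 101, ⌊√D⌋ = 10
river: ρ → (5,9,-1)
river: ρ → (-1,9,5)
river: ρ → (5,1,-5)
river: ρ → (-5,9,1)
river: ρ → (1,9,-5)
river: ρ → (-5,1,5)
ρ-cycle length = 6 (tail of 0 descent steps not counted)

6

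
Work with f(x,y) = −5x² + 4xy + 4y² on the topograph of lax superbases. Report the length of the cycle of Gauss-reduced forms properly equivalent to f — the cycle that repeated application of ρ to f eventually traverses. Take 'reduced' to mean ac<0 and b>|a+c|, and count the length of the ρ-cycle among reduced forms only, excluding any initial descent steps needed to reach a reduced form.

D = 96, ⌊√D⌋ = 9
river: ρ → (4,4,-5)
river: ρ → (-5,6,3)
river: ρ → (3,6,-5)
river: ρ → (-5,4,4)
ρ-cycle length = 4 (tail of 0 descent steps not counted)

4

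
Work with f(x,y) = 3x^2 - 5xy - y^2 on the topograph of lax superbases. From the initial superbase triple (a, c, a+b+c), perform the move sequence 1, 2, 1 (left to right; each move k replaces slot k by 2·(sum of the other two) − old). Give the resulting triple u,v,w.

start (3,-1,-3) = (f(1,0),f(0,1),f(1,1))
replace slot 1: 2·((-1)+(-3)) − 3 = -11 → (-11,-1,-3)
replace slot 2: 2·((-11)+(-3)) − (-1) = -27 → (-11,-27,-3)
replace slot 1: 2·((-27)+(-3)) − (-11) = -49 → (-49,-27,-3)

-49,-27,-3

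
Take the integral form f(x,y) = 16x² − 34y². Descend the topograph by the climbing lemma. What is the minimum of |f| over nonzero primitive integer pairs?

descent: ρ → (-34,0,16)
descent: ρ → (16,32,-18)  [lands on river]
river: ρ → (-18,40,8)
river: ρ → (8,40,-18)
river: ρ → (-18,32,16)
closes: descent 2, river 4
min |a| on river = 8

8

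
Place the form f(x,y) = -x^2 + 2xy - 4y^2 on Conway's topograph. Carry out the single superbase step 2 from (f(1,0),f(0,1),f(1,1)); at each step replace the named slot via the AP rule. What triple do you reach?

start (-1,-4,-3) = (f(1,0),f(0,1),f(1,1))
replace slot 2: 2·((-1)+(-3)) − (-4) = -4 → (-1,-4,-3)

-1,-4,-3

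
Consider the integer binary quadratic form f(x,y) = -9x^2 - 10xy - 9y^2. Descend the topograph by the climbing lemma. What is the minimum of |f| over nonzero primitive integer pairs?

translate: b→-8 (≡10 mod 18), so (9,10,9)→(9,-8,8)
flip: (9,-8,8)→(8,8,9)
reduced (well bottom): (8,8,9) with a≤c, −a<b≤a
well minimum |f| = |-8| = 8 (negative-definite)

8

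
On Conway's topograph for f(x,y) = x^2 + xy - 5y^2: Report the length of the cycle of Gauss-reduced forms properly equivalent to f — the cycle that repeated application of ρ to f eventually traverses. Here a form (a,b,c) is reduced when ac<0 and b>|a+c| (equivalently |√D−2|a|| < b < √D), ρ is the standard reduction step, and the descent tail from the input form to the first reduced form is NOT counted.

D = 21, ⌊√D⌋ = 4
descent: ρ → (-5,-1,1)
descent: ρ → (1,3,-3)  [lands on river]
river: ρ → (-3,3,1)
ρ-cycle length = 2 (tail of 2 descent steps not counted)

2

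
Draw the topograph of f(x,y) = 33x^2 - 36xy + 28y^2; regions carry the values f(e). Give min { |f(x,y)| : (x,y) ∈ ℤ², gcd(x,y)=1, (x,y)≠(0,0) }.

translate: b→30 (≡-36 mod 66), so (33,-36,28)→(33,30,25)
flip: (33,30,25)→(25,-30,33)
translate: b→20 (≡-30 mod 50), so (25,-30,33)→(25,20,28)
reduced (well bottom): (25,20,28) with a≤c, −a<b≤a
well minimum = a = 25

25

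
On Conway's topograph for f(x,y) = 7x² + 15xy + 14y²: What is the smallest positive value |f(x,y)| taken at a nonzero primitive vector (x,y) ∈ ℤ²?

translate: b→1 (≡15 mod 14), so (7,15,14)→(7,1,6)
flip: (7,1,6)→(6,-1,7)
reduced (well bottom): (6,-1,7) with a≤c, −a<b≤a
well minimum = a = 6

6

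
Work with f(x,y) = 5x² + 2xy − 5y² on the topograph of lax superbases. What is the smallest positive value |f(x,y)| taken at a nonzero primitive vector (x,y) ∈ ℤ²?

river: ρ → (-5,8,2)
river: ρ → (2,8,-5)
river: ρ → (-5,2,5)
river: ρ → (5,8,-2)
river: ρ → (-2,8,5)
river: ρ → (5,2,-5)
closes: descent 0, river 6
min |a| on river = 2

2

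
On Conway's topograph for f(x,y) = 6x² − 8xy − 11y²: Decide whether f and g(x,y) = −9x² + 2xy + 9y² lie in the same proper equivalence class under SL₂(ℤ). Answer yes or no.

D₁ = 328, D₂ = 328
river cycle of f (length 6): (-11, 8, 6), (6, 16, -3), (-3, 14, 11), (11, 8, -6), (-6, 16, 3), (3, 14, -11)
river cycle of g (length 6): (9, 16, -2), (-2, 16, 9), (9, 2, -9), (-9, 16, 2), (2, 16, -9), (-9, 2, 9)
cycles differ ⇒ inequivalent

no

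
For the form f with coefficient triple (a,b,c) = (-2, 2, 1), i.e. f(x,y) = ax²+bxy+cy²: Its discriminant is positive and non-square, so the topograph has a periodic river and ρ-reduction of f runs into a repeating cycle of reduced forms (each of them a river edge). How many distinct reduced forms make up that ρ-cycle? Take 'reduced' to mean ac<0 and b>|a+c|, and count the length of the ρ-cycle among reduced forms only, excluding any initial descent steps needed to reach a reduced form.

D = 12, ⌊√D⌋ = 3
river: ρ → (1,2,-2)
river: ρ → (-2,2,1)
ρ-cycle length = 2 (tail of 0 descent steps not counted)

2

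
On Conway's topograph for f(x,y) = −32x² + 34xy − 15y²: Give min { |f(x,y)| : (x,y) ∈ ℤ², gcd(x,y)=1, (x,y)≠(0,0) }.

translate: b→30 (≡-34 mod 64), so (32,-34,15)→(32,30,13)
flip: (32,30,13)→(13,-30,32)
translate: b→-4 (≡-30 mod 26), so (13,-30,32)→(13,-4,15)
reduced (well bottom): (13,-4,15) with a≤c, −a<b≤a
well minimum |f| = |-13| = 13 (negative-definite)

13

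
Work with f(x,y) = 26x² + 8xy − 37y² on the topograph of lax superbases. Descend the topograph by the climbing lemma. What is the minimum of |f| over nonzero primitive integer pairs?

descent: ρ → (-37,-8,26)
descent: ρ → (26,60,-3)  [lands on river]
river: ρ → (-3,60,26)
river: ρ → (26,44,-19)
river: ρ → (-19,32,38)
river: ρ → (38,44,-13)
river: ρ → (-13,60,6)
river: ρ → (6,60,-13)
river: ρ → (-13,44,38)
river: ρ → (38,32,-19)
river: ρ → (-19,44,26)
closes: descent 2, river 10
min |a| on river = 3

3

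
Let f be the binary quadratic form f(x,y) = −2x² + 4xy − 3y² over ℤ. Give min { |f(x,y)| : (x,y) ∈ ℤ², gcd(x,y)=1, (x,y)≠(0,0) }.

translate: b→0 (≡-4 mod 4), so (2,-4,3)→(2,0,1)
flip: (2,0,1)→(1,0,2)
reduced (well bottom): (1,0,2) with a≤c, −a<b≤a
well minimum |f| = |-1| = 1 (negative-definite)

1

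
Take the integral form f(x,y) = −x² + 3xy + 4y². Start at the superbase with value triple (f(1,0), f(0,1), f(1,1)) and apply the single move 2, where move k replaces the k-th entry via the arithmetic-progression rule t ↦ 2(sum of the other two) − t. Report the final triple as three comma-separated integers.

start (-1,4,6) = (f(1,0),f(0,1),f(1,1))
replace slot 2: 2·((-1)+6) − 4 = 6 → (-1,6,6)

-1,6,6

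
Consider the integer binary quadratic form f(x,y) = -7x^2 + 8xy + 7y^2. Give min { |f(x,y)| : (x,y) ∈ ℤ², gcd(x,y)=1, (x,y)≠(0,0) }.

river: ρ → (7,6,-8)
river: ρ → (-8,10,5)
river: ρ → (5,10,-8)
river: ρ → (-8,6,7)
river: ρ → (7,8,-7)
river: ρ → (-7,6,8)
river: ρ → (8,10,-5)
river: ρ → (-5,10,8)
river: ρ → (8,6,-7)
river: ρ → (-7,8,7)
closes: descent 0, river 10
min |a| on river = 5

5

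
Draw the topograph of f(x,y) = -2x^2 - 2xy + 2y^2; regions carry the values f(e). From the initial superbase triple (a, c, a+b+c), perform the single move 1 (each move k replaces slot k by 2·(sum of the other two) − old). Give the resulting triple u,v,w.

start (-2,2,-2) = (f(1,0),f(0,1),f(1,1))
replace slot 1: 2·(2+(-2)) − (-2) = 2 → (2,2,-2)

2,2,-2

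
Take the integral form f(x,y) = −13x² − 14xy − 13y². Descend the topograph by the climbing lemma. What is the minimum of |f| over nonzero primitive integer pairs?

translate: b→-12 (≡14 mod 26), so (13,14,13)→(13,-12,12)
flip: (13,-12,12)→(12,12,13)
reduced (well bottom): (12,12,13) with a≤c, −a<b≤a
well minimum |f| = |-12| = 12 (negative-definite)

12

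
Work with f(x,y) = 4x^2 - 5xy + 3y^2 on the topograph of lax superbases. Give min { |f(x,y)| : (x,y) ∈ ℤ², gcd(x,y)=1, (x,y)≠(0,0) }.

translate: b→3 (≡-5 mod 8), so (4,-5,3)→(4,3,2)
flip: (4,3,2)→(2,-3,4)
translate: b→1 (≡-3 mod 4), so (2,-3,4)→(2,1,3)
reduced (well bottom): (2,1,3) with a≤c, −a<b≤a
well minimum = a = 2

2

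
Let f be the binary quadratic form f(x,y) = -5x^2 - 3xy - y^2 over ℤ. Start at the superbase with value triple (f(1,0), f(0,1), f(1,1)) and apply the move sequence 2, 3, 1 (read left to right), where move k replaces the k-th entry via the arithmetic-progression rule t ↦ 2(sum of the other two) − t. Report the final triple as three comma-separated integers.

start (-5,-1,-9) = (f(1,0),f(0,1),f(1,1))
replace slot 2: 2·((-5)+(-9)) − (-1) = -27 → (-5,-27,-9)
replace slot 3: 2·((-5)+(-27)) − (-9) = -55 → (-5,-27,-55)
replace slot 1: 2·((-27)+(-55)) − (-5) = -159 → (-159,-27,-55)

-159,-27,-55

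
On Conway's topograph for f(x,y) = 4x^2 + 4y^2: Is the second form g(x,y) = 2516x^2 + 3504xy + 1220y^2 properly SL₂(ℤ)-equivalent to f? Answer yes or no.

D₁ = -64, D₂ = -64
f: reduced (well bottom): (4,0,4) with a≤c, −a<b≤a
g: translate: b→-1528 (≡3504 mod 5032), so (2516,3504,1220)→(2516,-1528,232)
g: flip: (2516,-1528,232)→(232,1528,2516)
g: translate: b→136 (≡1528 mod 464), so (232,1528,2516)→(232,136,20)
g: flip: (232,136,20)→(20,-136,232)
g: translate: b→-16 (≡-136 mod 40), so (20,-136,232)→(20,-16,4)
g: flip: (20,-16,4)→(4,16,20)
g: translate: b→0 (≡16 mod 8), so (4,16,20)→(4,0,4)
g: reduced (well bottom): (4,0,4) with a≤c, −a<b≤a
reduced forms (4, 0, 4) vs (4, 0, 4) ⇒ equivalent

yes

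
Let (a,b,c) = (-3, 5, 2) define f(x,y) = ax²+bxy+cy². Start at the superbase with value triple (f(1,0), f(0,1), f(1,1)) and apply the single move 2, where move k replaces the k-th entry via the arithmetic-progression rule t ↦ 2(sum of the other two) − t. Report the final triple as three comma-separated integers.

start (-3,2,4) = (f(1,0),f(0,1),f(1,1))
replace slot 2: 2·((-3)+4) − 2 = 0 → (-3,0,4)

-3,0,4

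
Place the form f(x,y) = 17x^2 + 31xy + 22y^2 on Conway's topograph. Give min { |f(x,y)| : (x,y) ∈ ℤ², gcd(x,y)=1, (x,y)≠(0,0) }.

translate: b→-3 (≡31 mod 34), so (17,31,22)→(17,-3,8)
flip: (17,-3,8)→(8,3,17)
reduced (well bottom): (8,3,17) with a≤c, −a<b≤a
well minimum = a = 8

8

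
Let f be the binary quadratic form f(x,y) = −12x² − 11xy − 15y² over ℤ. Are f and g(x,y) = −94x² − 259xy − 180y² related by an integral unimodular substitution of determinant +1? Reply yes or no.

D₁ = -599, D₂ = -599
f is negative-definite; reduce −f:
−f: reduced (well bottom): (12,11,15) with a≤c, −a<b≤a
flip sign back: reduced form of f is (-12,-11,-15)
g is negative-definite; reduce −g:
−g: translate: b→71 (≡259 mod 188), so (94,259,180)→(94,71,15)
−g: flip: (94,71,15)→(15,-71,94)
−g: translate: b→-11 (≡-71 mod 30), so (15,-71,94)→(15,-11,12)
−g: flip: (15,-11,12)→(12,11,15)
−g: reduced (well bottom): (12,11,15) with a≤c, −a<b≤a
flip sign back: reduced form of g is (-12,-11,-15)
reduced forms (-12, -11, -15) vs (-12, -11, -15) ⇒ equivalent

yes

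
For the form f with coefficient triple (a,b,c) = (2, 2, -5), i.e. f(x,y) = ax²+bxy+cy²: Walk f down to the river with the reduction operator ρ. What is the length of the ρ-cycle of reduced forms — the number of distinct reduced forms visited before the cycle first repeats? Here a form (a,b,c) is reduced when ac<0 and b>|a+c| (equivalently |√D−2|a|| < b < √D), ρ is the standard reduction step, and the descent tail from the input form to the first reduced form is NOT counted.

D = 44, ⌊√D⌋ = 6
descent: ρ → (-5,-2,2)
descent: ρ → (2,6,-1)  [lands on river]
river: ρ → (-1,6,2)
ρ-cycle length = 2 (tail of 2 descent steps not counted)

2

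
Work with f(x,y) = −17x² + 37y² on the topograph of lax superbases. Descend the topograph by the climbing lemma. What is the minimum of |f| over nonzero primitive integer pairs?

descent: ρ → (37,0,-17)
descent: ρ → (-17,34,20)  [lands on river]
river: ρ → (20,46,-5)
river: ρ → (-5,44,29)
river: ρ → (29,14,-20)
river: ρ → (-20,26,23)
river: ρ → (23,20,-23)
river: ρ → (-23,26,20)
river: ρ → (20,14,-29)
river: ρ → (-29,44,5)
river: ρ → (5,46,-20)
river: ρ → (-20,34,17)
river: ρ → (17,34,-20)
river: ρ → (-20,46,5)
river: ρ → (5,44,-29)
river: ρ → (-29,14,20)
river: ρ → (20,26,-23)
river: ρ → (-23,20,23)
river: ρ → (23,26,-20)
river: ρ → (-20,14,29)
river: ρ → (29,44,-5)
river: ρ → (-5,46,20)
river: ρ → (20,34,-17)
closes: descent 2, river 22
min |a| on river = 5

5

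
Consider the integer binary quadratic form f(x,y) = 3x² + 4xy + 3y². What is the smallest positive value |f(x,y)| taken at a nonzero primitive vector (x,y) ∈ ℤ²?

translate: b→-2 (≡4 mod 6), so (3,4,3)→(3,-2,2)
flip: (3,-2,2)→(2,2,3)
reduced (well bottom): (2,2,3) with a≤c, −a<b≤a
well minimum = a = 2

2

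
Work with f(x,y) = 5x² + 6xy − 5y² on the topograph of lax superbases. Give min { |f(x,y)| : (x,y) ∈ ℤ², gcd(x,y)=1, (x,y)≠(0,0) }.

river: ρ → (-5,4,6)
river: ρ → (6,8,-3)
river: ρ → (-3,10,3)
river: ρ → (3,8,-6)
river: ρ → (-6,4,5)
river: ρ → (5,6,-5)
closes: descent 0, river 6
min |a| on river = 3

3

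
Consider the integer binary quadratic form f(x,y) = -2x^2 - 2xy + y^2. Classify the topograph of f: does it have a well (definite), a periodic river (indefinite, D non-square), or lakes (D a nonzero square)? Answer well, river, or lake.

D = b²−4ac = (-2)² − 4·(-2)·1 = 12
D > 0 non-square ⇒ indefinite ⇒ periodic river

river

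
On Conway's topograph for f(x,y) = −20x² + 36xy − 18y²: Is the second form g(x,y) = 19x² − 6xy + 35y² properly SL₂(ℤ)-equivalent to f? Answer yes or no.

D₁ = -144, D₂ = -2624
discriminants differ ⇒ not SL₂(ℤ)-equivalent

no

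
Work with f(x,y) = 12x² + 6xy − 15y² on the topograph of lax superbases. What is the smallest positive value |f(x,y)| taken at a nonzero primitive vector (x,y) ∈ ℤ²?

river: ρ → (-15,24,3)
river: ρ → (3,24,-15)
river: ρ → (-15,6,12)
river: ρ → (12,18,-9)
river: ρ → (-9,18,12)
river: ρ → (12,6,-15)
closes: descent 0, river 6
min |a| on river = 3

3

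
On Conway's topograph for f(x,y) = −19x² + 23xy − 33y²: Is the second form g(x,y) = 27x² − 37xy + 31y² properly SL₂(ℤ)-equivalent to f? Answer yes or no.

D₁ = -1979, D₂ = -1979
f is negative-definite; reduce −f:
−f: translate: b→15 (≡-23 mod 38), so (19,-23,33)→(19,15,29)
−f: reduced (well bottom): (19,15,29) with a≤c, −a<b≤a
flip sign back: reduced form of f is (-19,-15,-29)
g: translate: b→17 (≡-37 mod 54), so (27,-37,31)→(27,17,21)
g: flip: (27,17,21)→(21,-17,27)
g: reduced (well bottom): (21,-17,27) with a≤c, −a<b≤a
reduced forms (-19, -15, -29) vs (21, -17, 27) ⇒ inequivalent

no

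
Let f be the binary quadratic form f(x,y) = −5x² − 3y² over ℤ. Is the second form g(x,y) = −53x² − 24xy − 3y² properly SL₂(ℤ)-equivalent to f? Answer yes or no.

D₁ = -60, D₂ = -60
f is negative-definite; reduce −f:
−f: flip: (5,0,3)→(3,0,5)
−f: reduced (well bottom): (3,0,5) with a≤c, −a<b≤a
flip sign back: reduced form of f is (-3,0,-5)
g is negative-definite; reduce −g:
−g: flip: (53,24,3)→(3,-24,53)
−g: translate: b→0 (≡-24 mod 6), so (3,-24,53)→(3,0,5)
−g: reduced (well bottom): (3,0,5) with a≤c, −a<b≤a
flip sign back: reduced form of g is (-3,0,-5)
reduced forms (-3, 0, -5) vs (-3, 0, -5) ⇒ equivalent

yes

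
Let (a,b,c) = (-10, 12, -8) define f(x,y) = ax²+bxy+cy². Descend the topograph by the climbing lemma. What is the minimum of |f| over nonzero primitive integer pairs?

translate: b→8 (≡-12 mod 20), so (10,-12,8)→(10,8,6)
flip: (10,8,6)→(6,-8,10)
translate: b→4 (≡-8 mod 12), so (6,-8,10)→(6,4,8)
reduced (well bottom): (6,4,8) with a≤c, −a<b≤a
well minimum |f| = |-6| = 6 (negative-definite)

6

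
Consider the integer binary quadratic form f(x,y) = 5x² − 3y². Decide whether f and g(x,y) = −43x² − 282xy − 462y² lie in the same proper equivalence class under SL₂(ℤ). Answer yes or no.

D₁ = 60, D₂ = 60
river cycle of f (length 2): (-3, 6, 2), (2, 6, -3)
river cycle of g (length 2): (-3, 6, 2), (2, 6, -3)
cycles coincide ⇒ equivalent

yes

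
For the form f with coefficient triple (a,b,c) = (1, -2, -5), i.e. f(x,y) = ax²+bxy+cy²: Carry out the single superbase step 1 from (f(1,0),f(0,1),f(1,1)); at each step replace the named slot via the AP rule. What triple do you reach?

start (1,-5,-6) = (f(1,0),f(0,1),f(1,1))
replace slot 1: 2·((-5)+(-6)) − 1 = -23 → (-23,-5,-6)

-23,-5,-6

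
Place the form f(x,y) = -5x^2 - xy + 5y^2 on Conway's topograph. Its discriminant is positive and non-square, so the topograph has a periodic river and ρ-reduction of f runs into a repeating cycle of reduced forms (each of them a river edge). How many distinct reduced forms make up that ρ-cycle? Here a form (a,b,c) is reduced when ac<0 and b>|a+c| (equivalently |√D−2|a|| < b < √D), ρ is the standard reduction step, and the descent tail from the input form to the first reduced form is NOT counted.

D = 101, ⌊√D⌋ = 10
descent: ρ → (5,1,-5)  [lands on river]
river: ρ → (-5,9,1)
river: ρ → (1,9,-5)
river: ρ → (-5,1,5)
river: ρ → (5,9,-1)
river: ρ → (-1,9,5)
ρ-cycle length = 6 (tail of 1 descent step not counted)

6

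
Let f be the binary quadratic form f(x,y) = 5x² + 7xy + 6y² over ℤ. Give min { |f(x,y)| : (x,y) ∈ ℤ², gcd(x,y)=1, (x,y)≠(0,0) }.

translate: b→-3 (≡7 mod 10), so (5,7,6)→(5,-3,4)
flip: (5,-3,4)→(4,3,5)
reduced (well bottom): (4,3,5) with a≤c, −a<b≤a
well minimum = a = 4

4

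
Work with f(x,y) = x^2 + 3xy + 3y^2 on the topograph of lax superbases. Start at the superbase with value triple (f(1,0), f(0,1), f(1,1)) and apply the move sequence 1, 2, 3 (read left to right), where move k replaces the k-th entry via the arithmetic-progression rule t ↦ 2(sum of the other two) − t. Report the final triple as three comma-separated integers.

start (1,3,7) = (f(1,0),f(0,1),f(1,1))
replace slot 1: 2·(3+7) − 1 = 19 → (19,3,7)
replace slot 2: 2·(19+7) − 3 = 49 → (19,49,7)
replace slot 3: 2·(19+49) − 7 = 129 → (19,49,129)

19,49,129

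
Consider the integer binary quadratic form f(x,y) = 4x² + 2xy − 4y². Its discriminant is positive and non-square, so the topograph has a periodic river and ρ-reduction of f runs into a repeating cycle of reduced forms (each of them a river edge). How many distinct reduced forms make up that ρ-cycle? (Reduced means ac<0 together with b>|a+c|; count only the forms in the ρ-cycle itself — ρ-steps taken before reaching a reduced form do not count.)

D = 68, ⌊√D⌋ = 8
river: ρ → (-4,6,2)
river: ρ → (2,6,-4)
river: ρ → (-4,2,4)
river: ρ → (4,6,-2)
river: ρ → (-2,6,4)
river: ρ → (4,2,-4)
ρ-cycle length = 6 (tail of 0 descent steps not counted)

6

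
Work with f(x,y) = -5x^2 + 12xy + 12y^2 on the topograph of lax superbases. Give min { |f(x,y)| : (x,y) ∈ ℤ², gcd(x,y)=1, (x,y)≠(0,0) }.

river: ρ → (12,12,-5)
river: ρ → (-5,18,3)
river: ρ → (3,18,-5)
river: ρ → (-5,12,12)
closes: descent 0, river 4
min |a| on river = 3

3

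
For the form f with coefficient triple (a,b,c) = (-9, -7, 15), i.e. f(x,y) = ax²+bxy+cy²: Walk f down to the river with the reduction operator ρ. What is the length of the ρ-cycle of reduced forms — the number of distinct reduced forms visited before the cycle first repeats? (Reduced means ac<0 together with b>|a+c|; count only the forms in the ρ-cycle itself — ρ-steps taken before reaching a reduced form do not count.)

D = 589, ⌊√D⌋ = 24
descent: ρ → (15,7,-9)  [lands on river]
river: ρ → (-9,11,13)
river: ρ → (13,15,-7)
river: ρ → (-7,13,15)
river: ρ → (15,17,-5)
river: ρ → (-5,23,3)
river: ρ → (3,19,-19)
river: ρ → (-19,19,3)
river: ρ → (3,23,-5)
river: ρ → (-5,17,15)
river: ρ → (15,13,-7)
river: ρ → (-7,15,13)
river: ρ → (13,11,-9)
river: ρ → (-9,7,15)
river: ρ → (15,23,-1)
river: ρ → (-1,23,15)
ρ-cycle length = 16 (tail of 1 descent step not counted)

16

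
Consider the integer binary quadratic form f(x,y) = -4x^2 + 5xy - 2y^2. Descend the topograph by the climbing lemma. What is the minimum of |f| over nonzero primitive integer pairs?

translate: b→3 (≡-5 mod 8), so (4,-5,2)→(4,3,1)
flip: (4,3,1)→(1,-3,4)
translate: b→1 (≡-3 mod 2), so (1,-3,4)→(1,1,2)
reduced (well bottom): (1,1,2) with a≤c, −a<b≤a
well minimum |f| = |-1| = 1 (negative-definite)

1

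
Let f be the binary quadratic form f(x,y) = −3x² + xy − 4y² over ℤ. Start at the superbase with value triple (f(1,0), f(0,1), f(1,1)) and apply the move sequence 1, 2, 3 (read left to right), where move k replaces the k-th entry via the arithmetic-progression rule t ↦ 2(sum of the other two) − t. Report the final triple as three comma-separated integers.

start (-3,-4,-6) = (f(1,0),f(0,1),f(1,1))
replace slot 1: 2·((-4)+(-6)) − (-3) = -17 → (-17,-4,-6)
replace slot 2: 2·((-17)+(-6)) − (-4) = -42 → (-17,-42,-6)
replace slot 3: 2·((-17)+(-42)) − (-6) = -112 → (-17,-42,-112)

-17,-42,-112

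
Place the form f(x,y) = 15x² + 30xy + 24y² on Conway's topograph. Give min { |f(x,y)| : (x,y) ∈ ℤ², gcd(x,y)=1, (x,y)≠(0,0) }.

translate: b→0 (≡30 mod 30), so (15,30,24)→(15,0,9)
flip: (15,0,9)→(9,0,15)
reduced (well bottom): (9,0,15) with a≤c, −a<b≤a
well minimum = a = 9

9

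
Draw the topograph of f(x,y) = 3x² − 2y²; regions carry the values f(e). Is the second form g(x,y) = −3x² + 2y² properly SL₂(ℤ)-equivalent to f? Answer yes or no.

D₁ = 24, D₂ = 24
river cycle of f (length 2): (-2, 4, 1), (1, 4, -2)
river cycle of g (length 2): (2, 4, -1), (-1, 4, 2)
cycles differ ⇒ inequivalent

no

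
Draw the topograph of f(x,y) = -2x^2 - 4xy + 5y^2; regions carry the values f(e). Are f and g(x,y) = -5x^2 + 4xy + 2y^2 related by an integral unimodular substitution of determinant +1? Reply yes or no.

D₁ = 56, D₂ = 56
river cycle of f (length 4): (5, 4, -2), (-2, 4, 5), (5, 6, -1), (-1, 6, 5)
river cycle of g (length 4): (2, 4, -5), (-5, 6, 1), (1, 6, -5), (-5, 4, 2)
cycles differ ⇒ inequivalent

no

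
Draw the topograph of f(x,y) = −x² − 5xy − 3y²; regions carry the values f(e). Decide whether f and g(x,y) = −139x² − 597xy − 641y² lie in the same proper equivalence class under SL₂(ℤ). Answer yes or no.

D₁ = 13, D₂ = 13
river cycle of f (length 2): (1, 3, -1), (-1, 3, 1)
river cycle of g (length 2): (1, 3, -1), (-1, 3, 1)
cycles coincide ⇒ equivalent

yes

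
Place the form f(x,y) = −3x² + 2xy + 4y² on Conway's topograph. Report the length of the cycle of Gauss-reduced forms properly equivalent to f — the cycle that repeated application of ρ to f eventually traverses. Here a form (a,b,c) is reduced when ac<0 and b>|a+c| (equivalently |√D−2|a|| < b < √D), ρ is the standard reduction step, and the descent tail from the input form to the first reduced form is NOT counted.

D = 52, ⌊√D⌋ = 7
river: ρ → (4,6,-1)
river: ρ → (-1,6,4)
river: ρ → (4,2,-3)
river: ρ → (-3,4,3)
river: ρ → (3,2,-4)
river: ρ → (-4,6,1)
river: ρ → (1,6,-4)
river: ρ → (-4,2,3)
river: ρ → (3,4,-3)
river: ρ → (-3,2,4)
ρ-cycle length = 10 (tail of 0 descent steps not counted)

10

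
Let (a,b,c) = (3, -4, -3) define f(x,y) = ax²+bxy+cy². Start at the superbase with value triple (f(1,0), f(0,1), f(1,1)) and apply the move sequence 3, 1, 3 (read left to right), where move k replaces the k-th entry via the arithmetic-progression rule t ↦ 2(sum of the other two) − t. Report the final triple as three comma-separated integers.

start (3,-3,-4) = (f(1,0),f(0,1),f(1,1))
replace slot 3: 2·(3+(-3)) − (-4) = 4 → (3,-3,4)
replace slot 1: 2·((-3)+4) − 3 = -1 → (-1,-3,4)
replace slot 3: 2·((-1)+(-3)) − 4 = -12 → (-1,-3,-12)

-1,-3,-12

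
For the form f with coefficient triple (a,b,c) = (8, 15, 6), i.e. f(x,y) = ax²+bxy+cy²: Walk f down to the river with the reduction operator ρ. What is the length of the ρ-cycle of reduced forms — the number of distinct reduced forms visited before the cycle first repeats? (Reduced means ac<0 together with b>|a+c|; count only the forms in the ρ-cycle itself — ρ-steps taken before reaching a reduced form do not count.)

D = 33, ⌊√D⌋ = 5
descent: ρ → (6,-3,-1)
descent: ρ → (-1,5,2)  [lands on river]
river: ρ → (2,3,-3)
river: ρ → (-3,3,2)
river: ρ → (2,5,-1)
ρ-cycle length = 4 (tail of 2 descent steps not counted)

4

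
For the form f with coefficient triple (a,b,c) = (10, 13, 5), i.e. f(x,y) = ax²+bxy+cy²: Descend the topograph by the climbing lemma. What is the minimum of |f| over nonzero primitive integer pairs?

translate: b→-7 (≡13 mod 20), so (10,13,5)→(10,-7,2)
flip: (10,-7,2)→(2,7,10)
translate: b→-1 (≡7 mod 4), so (2,7,10)→(2,-1,4)
reduced (well bottom): (2,-1,4) with a≤c, −a<b≤a
well minimum = a = 2

2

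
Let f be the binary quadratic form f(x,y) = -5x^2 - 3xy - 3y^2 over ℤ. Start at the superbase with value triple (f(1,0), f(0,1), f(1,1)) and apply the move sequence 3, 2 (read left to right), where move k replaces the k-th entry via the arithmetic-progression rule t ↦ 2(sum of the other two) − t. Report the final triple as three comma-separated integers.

start (-5,-3,-11) = (f(1,0),f(0,1),f(1,1))
replace slot 3: 2·((-5)+(-3)) − (-11) = -5 → (-5,-3,-5)
replace slot 2: 2·((-5)+(-5)) − (-3) = -17 → (-5,-17,-5)

-5,-17,-5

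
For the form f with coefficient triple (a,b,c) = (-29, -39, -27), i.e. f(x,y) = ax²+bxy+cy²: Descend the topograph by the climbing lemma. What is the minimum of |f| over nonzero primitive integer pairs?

translate: b→-19 (≡39 mod 58), so (29,39,27)→(29,-19,17)
flip: (29,-19,17)→(17,19,29)
translate: b→-15 (≡19 mod 34), so (17,19,29)→(17,-15,27)
reduced (well bottom): (17,-15,27) with a≤c, −a<b≤a
well minimum |f| = |-17| = 17 (negative-definite)

17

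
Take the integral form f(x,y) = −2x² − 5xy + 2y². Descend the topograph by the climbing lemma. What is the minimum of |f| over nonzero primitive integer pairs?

descent: ρ → (2,5,-2)  [lands on river]
river: ρ → (-2,3,4)
river: ρ → (4,5,-1)
river: ρ → (-1,5,4)
river: ρ → (4,3,-2)
river: ρ → (-2,5,2)
river: ρ → (2,3,-4)
river: ρ → (-4,5,1)
river: ρ → (1,5,-4)
river: ρ → (-4,3,2)
closes: descent 1, river 10
min |a| on river = 1

1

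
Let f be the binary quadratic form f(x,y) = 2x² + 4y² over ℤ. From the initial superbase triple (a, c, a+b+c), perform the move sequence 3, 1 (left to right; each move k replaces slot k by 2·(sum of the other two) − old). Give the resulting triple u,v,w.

start (2,4,6) = (f(1,0),f(0,1),f(1,1))
replace slot 3: 2·(2+4) − 6 = 6 → (2,4,6)
replace slot 1: 2·(4+6) − 2 = 18 → (18,4,6)

18,4,6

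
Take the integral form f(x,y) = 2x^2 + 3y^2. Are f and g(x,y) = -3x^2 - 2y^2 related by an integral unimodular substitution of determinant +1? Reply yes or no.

D₁ = -24, D₂ = -24
f: reduced (well bottom): (2,0,3) with a≤c, −a<b≤a
g is negative-definite; reduce −g:
−g: flip: (3,0,2)→(2,0,3)
−g: reduced (well bottom): (2,0,3) with a≤c, −a<b≤a
flip sign back: reduced form of g is (-2,0,-3)
reduced forms (2, 0, 3) vs (-2, 0, -3) ⇒ inequivalent

no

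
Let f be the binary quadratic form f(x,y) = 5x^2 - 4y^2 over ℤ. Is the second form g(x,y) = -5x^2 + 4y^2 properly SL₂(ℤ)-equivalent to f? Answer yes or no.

D₁ = 80, D₂ = 80
river cycle of f (length 2): (-4, 8, 1), (1, 8, -4)
river cycle of g (length 2): (4, 8, -1), (-1, 8, 4)
cycles differ ⇒ inequivalent

no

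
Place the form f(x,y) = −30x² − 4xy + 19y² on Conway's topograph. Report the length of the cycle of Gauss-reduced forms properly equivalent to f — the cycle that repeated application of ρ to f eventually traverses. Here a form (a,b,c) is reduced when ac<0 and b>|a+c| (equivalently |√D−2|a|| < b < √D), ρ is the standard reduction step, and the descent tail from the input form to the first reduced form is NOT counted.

D = 2296, ⌊√D⌋ = 47
descent: ρ → (19,42,-7)  [lands on river]
river: ρ → (-7,42,19)
river: ρ → (19,34,-15)
river: ρ → (-15,26,27)
river: ρ → (27,28,-14)
river: ρ → (-14,28,27)
river: ρ → (27,26,-15)
river: ρ → (-15,34,19)
ρ-cycle length = 8 (tail of 1 descent step not counted)

8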